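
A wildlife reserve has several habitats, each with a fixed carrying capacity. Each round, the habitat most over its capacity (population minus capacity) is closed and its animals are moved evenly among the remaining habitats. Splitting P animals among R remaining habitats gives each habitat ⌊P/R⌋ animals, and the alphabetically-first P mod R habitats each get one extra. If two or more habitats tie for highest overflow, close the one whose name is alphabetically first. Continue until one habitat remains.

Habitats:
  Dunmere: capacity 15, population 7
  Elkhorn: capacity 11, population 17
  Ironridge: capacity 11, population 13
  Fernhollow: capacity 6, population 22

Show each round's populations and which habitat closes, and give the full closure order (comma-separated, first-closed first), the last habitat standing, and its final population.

Closure order: Fernhollow, Elkhorn, Ironridge
Last habitat: Dunmere with 59 animals

Round 1: Dunmere=7 Elkhorn=17 Fernhollow=22 Ironridge=13 → close Fernhollow (overflow 16)
  22÷3 = 7 each, +1 to first 1
Round 2: Dunmere=15 Elkhorn=24 Ironridge=20 → close Elkhorn (overflow 13)
  24÷2 = 12 each, +1 to first 0
Round 3: Dunmere=27 Ironridge=32 → close Ironridge (overflow 21)
  32÷1 = 32 each, +1 to first 0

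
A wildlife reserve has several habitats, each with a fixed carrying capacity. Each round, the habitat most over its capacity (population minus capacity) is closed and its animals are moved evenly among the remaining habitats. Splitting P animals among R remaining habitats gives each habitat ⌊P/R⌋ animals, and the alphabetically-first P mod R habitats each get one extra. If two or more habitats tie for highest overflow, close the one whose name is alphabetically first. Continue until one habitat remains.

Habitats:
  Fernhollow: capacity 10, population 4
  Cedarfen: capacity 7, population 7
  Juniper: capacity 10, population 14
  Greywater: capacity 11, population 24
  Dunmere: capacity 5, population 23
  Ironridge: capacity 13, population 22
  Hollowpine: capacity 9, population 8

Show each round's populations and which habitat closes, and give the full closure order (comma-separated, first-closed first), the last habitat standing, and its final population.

Round 1: Cedarfen=7 Dunmere=23 Fernhollow=4 Greywater=24 Hollowpine=8 Ironridge=22 Juniper=14 → close Dunmere (overflow 18)
  23÷6 = 3 each, +1 to first 5
Round 2: Cedarfen=11 Fernhollow=8 Greywater=28 Hollowpine=12 Ironridge=26 Juniper=17 → close Greywater (overflow 17)
  28÷5 = 5 each, +1 to first 3
Round 3: Cedarfen=17 Fernhollow=14 Hollowpine=18 Ironridge=31 Juniper=22 → close Ironridge (overflow 18)
  31÷4 = 7 each, +1 to first 3
Round 4: Cedarfen=25 Fernhollow=22 Hollowpine=26 Juniper=29 → close Juniper (overflow 19)
  29÷3 = 9 each, +1 to first 2
Round 5: Cedarfen=35 Fernhollow=32 Hollowpine=35 → close Cedarfen (overflow 28)
  35÷2 = 17 each, +1 to first 1
Round 6: Fernhollow=50 Hollowpine=52 → close Hollowpine (overflow 43)
  52÷1 = 52 each, +1 to first 0

Closure order: Dunmere, Greywater, Ironridge, Juniper, Cedarfen, Hollowpine
Last habitat: Fernhollow with 102 animals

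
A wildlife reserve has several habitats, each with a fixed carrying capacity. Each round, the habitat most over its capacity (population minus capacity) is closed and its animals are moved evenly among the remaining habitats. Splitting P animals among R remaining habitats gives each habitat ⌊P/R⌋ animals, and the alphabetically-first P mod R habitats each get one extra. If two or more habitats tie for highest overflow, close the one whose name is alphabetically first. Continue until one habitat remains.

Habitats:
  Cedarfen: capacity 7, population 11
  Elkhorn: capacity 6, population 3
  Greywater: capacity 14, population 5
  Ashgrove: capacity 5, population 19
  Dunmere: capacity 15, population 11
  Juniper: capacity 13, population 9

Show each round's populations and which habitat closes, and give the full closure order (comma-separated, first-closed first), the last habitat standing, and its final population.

Round 1: Ashgrove=19 Cedarfen=11 Dunmere=11 Elkhorn=3 Greywater=5 Juniper=9 → close Ashgrove (overflow 14)
  19÷5 = 3 each, +1 to first 4
Round 2: Cedarfen=15 Dunmere=15 Elkhorn=7 Greywater=9 Juniper=12 → close Cedarfen (overflow 8)
  15÷4 = 3 each, +1 to first 3
Round 3: Dunmere=19 Elkhorn=11 Greywater=13 Juniper=15 → close Elkhorn (overflow 5)
  11÷3 = 3 each, +1 to first 2
Round 4: Dunmere=23 Greywater=17 Juniper=18 → close Dunmere (overflow 8)
  23÷2 = 11 each, +1 to first 1
Round 5: Greywater=29 Juniper=29 → close Juniper (overflow 16)
  29÷1 = 29 each, +1 to first 0

Closure order: Ashgrove, Cedarfen, Elkhorn, Dunmere, Juniper
Last habitat: Greywater with 58 animals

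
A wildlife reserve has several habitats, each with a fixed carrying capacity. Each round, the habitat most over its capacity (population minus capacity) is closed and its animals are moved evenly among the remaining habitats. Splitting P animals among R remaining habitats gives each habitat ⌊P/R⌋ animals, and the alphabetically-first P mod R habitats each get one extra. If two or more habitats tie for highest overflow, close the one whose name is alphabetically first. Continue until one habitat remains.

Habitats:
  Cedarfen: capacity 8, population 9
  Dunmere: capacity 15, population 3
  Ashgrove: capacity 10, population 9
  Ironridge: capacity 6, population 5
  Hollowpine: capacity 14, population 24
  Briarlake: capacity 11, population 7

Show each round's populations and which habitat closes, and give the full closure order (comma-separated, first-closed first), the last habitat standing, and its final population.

Closure order: Hollowpine, Cedarfen, Ashgrove, Ironridge, Briarlake
Last habitat: Dunmere with 57 animals

Round 1: Ashgrove=9 Briarlake=7 Cedarfen=9 Dunmere=3 Hollowpine=24 Ironridge=5 → close Hollowpine (overflow 10)
  24÷5 = 4 each, +1 to first 4
Round 2: Ashgrove=14 Briarlake=12 Cedarfen=14 Dunmere=8 Ironridge=9 → close Cedarfen (overflow 6)
  14÷4 = 3 each, +1 to first 2
Round 3: Ashgrove=18 Briarlake=16 Dunmere=11 Ironridge=12 → close Ashgrove (overflow 8)
  18÷3 = 6 each, +1 to first 0
Round 4: Briarlake=22 Dunmere=17 Ironridge=18 → close Ironridge (overflow 12)
  18÷2 = 9 each, +1 to first 0
Round 5: Briarlake=31 Dunmere=26 → close Briarlake (overflow 20)
  31÷1 = 31 each, +1 to first 0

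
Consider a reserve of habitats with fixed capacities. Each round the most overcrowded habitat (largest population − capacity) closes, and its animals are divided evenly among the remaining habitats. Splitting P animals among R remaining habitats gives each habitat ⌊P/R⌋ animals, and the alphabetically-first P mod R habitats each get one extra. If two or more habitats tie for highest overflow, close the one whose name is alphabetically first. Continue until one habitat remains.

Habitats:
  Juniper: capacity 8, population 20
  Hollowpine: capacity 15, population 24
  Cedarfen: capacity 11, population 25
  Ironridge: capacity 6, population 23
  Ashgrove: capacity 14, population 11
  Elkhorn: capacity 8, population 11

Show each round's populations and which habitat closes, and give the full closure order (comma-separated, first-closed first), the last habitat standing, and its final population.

Closure order: Ironridge, Cedarfen, Juniper, Hollowpine, Elkhorn
Last habitat: Ashgrove with 114 animals

Round 1: Ashgrove=11 Cedarfen=25 Elkhorn=11 Hollowpine=24 Ironridge=23 Juniper=20 → close Ironridge (overflow 17)
  23÷5 = 4 each, +1 to first 3
Round 2: Ashgrove=16 Cedarfen=30 Elkhorn=16 Hollowpine=28 Juniper=24 → close Cedarfen (overflow 19)
  30÷4 = 7 each, +1 to first 2
Round 3: Ashgrove=24 Elkhorn=24 Hollowpine=35 Juniper=31 → close Juniper (overflow 23)
  31÷3 = 10 each, +1 to first 1
Round 4: Ashgrove=35 Elkhorn=34 Hollowpine=45 → close Hollowpine (overflow 30)
  45÷2 = 22 each, +1 to first 1
Round 5: Ashgrove=58 Elkhorn=56 → close Elkhorn (overflow 48)
  56÷1 = 56 each, +1 to first 0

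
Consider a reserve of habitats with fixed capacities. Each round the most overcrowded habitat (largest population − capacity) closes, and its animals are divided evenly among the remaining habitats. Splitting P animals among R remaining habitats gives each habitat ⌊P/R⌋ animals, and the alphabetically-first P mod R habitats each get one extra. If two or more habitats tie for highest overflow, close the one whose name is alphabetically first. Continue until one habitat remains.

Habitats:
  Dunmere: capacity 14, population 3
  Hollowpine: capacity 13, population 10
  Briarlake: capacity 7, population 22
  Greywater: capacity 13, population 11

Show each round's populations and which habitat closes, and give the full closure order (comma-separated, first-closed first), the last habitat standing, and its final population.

Round 1: Briarlake=22 Dunmere=3 Greywater=11 Hollowpine=10 → close Briarlake (overflow 15)
  22÷3 = 7 each, +1 to first 1
Round 2: Dunmere=11 Greywater=18 Hollowpine=17 → close Greywater (overflow 5)
  18÷2 = 9 each, +1 to first 0
Round 3: Dunmere=20 Hollowpine=26 → close Hollowpine (overflow 13)
  26÷1 = 26 each, +1 to first 0

Closure order: Briarlake, Greywater, Hollowpine
Last habitat: Dunmere with 46 animals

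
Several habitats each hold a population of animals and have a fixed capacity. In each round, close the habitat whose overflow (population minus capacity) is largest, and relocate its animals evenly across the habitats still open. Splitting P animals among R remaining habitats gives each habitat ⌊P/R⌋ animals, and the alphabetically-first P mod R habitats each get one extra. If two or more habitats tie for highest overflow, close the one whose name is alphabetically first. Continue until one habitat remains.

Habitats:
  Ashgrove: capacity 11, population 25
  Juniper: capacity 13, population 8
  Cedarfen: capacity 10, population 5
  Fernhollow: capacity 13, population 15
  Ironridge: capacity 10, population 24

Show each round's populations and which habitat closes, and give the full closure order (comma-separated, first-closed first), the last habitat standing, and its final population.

Round 1: Ashgrove=25 Cedarfen=5 Fernhollow=15 Ironridge=24 Juniper=8 → close Ashgrove (overflow 14)
  25÷4 = 6 each, +1 to first 1
Round 2: Cedarfen=12 Fernhollow=21 Ironridge=30 Juniper=14 → close Ironridge (overflow 20)
  30÷3 = 10 each, +1 to first 0
Round 3: Cedarfen=22 Fernhollow=31 Juniper=24 → close Fernhollow (overflow 18)
  31÷2 = 15 each, +1 to first 1
Round 4: Cedarfen=38 Juniper=39 → close Cedarfen (overflow 28)
  38÷1 = 38 each, +1 to first 0

Closure order: Ashgrove, Ironridge, Fernhollow, Cedarfen
Last habitat: Juniper with 77 animals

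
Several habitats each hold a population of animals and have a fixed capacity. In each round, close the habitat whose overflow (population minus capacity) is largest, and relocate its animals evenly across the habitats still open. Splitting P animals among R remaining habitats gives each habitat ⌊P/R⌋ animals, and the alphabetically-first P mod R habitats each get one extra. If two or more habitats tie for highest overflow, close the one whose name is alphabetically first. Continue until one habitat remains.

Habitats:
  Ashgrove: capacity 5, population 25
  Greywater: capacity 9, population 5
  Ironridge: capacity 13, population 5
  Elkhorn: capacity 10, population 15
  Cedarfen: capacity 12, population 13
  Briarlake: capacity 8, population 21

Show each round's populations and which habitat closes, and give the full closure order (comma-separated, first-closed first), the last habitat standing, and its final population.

Round 1: Ashgrove=25 Briarlake=21 Cedarfen=13 Elkhorn=15 Greywater=5 Ironridge=5 → close Ashgrove (overflow 20)
  25÷5 = 5 each, +1 to first 0
Round 2: Briarlake=26 Cedarfen=18 Elkhorn=20 Greywater=10 Ironridge=10 → close Briarlake (overflow 18)
  26÷4 = 6 each, +1 to first 2
Round 3: Cedarfen=25 Elkhorn=27 Greywater=16 Ironridge=16 → close Elkhorn (overflow 17)
  27÷3 = 9 each, +1 to first 0
Round 4: Cedarfen=34 Greywater=25 Ironridge=25 → close Cedarfen (overflow 22)
  34÷2 = 17 each, +1 to first 0
Round 5: Greywater=42 Ironridge=42 → close Greywater (overflow 33)
  42÷1 = 42 each, +1 to first 0

Closure order: Ashgrove, Briarlake, Elkhorn, Cedarfen, Greywater
Last habitat: Ironridge with 84 animals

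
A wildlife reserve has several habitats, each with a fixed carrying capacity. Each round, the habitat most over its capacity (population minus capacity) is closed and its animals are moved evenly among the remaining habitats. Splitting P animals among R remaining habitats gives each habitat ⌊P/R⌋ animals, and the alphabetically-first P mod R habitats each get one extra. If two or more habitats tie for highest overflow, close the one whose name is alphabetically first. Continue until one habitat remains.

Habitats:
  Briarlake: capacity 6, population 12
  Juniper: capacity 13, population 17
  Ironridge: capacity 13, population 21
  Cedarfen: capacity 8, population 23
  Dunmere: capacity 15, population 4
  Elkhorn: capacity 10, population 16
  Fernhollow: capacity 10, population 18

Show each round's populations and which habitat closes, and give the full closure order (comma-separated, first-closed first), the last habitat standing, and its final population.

Round 1: Briarlake=12 Cedarfen=23 Dunmere=4 Elkhorn=16 Fernhollow=18 Ironridge=21 Juniper=17 → close Cedarfen (overflow 15)
  23÷6 = 3 each, +1 to first 5
Round 2: Briarlake=16 Dunmere=8 Elkhorn=20 Fernhollow=22 Ironridge=25 Juniper=20 → close Fernhollow (overflow 12)
  22÷5 = 4 each, +1 to first 2
Round 3: Briarlake=21 Dunmere=13 Elkhorn=24 Ironridge=29 Juniper=24 → close Ironridge (overflow 16)
  29÷4 = 7 each, +1 to first 1
Round 4: Briarlake=29 Dunmere=20 Elkhorn=31 Juniper=31 → close Briarlake (overflow 23)
  29÷3 = 9 each, +1 to first 2
Round 5: Dunmere=30 Elkhorn=41 Juniper=40 → close Elkhorn (overflow 31)
  41÷2 = 20 each, +1 to first 1
Round 6: Dunmere=51 Juniper=60 → close Juniper (overflow 47)
  60÷1 = 60 each, +1 to first 0

Closure order: Cedarfen, Fernhollow, Ironridge, Briarlake, Elkhorn, Juniper
Last habitat: Dunmere with 111 animals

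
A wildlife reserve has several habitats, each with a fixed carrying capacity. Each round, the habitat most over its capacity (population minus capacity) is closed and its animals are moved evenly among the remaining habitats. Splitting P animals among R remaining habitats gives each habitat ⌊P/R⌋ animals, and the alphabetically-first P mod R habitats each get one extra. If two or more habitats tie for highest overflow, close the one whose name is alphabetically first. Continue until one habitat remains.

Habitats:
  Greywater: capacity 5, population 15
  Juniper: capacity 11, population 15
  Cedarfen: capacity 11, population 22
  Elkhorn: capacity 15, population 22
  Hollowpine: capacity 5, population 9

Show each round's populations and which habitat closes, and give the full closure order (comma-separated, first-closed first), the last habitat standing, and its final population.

Round 1: Cedarfen=22 Elkhorn=22 Greywater=15 Hollowpine=9 Juniper=15 → close Cedarfen (overflow 11)
  22÷4 = 5 each, +1 to first 2
Round 2: Elkhorn=28 Greywater=21 Hollowpine=14 Juniper=20 → close Greywater (overflow 16)
  21÷3 = 7 each, +1 to first 0
Round 3: Elkhorn=35 Hollowpine=21 Juniper=27 → close Elkhorn (overflow 20)
  35÷2 = 17 each, +1 to first 1
Round 4: Hollowpine=39 Juniper=44 → close Hollowpine (overflow 34)
  39÷1 = 39 each, +1 to first 0

Closure order: Cedarfen, Greywater, Elkhorn, Hollowpine
Last habitat: Juniper with 83 animals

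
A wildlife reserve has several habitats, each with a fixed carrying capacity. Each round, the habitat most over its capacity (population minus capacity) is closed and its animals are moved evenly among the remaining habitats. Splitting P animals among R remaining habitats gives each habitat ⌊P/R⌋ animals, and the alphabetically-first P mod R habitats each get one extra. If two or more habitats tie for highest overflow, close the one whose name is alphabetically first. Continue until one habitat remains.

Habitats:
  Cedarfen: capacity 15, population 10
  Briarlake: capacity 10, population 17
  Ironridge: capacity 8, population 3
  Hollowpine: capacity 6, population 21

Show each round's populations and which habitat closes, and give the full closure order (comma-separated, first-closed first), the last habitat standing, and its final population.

Closure order: Hollowpine, Briarlake, Cedarfen
Last habitat: Ironridge with 51 animals

Round 1: Briarlake=17 Cedarfen=10 Hollowpine=21 Ironridge=3 → close Hollowpine (overflow 15)
  21÷3 = 7 each, +1 to first 0
Round 2: Briarlake=24 Cedarfen=17 Ironridge=10 → close Briarlake (overflow 14)
  24÷2 = 12 each, +1 to first 0
Round 3: Cedarfen=29 Ironridge=22 → close Cedarfen (overflow 14)
  29÷1 = 29 each, +1 to first 0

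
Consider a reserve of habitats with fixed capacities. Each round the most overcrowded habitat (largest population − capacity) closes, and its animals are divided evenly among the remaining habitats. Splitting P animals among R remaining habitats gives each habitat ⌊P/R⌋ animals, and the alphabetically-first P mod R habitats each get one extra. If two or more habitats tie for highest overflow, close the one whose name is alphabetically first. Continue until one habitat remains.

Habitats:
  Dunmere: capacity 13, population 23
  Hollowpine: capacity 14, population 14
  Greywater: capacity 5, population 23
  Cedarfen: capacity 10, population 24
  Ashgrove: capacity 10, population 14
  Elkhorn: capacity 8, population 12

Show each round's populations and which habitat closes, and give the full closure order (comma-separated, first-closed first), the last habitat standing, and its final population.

Round 1: Ashgrove=14 Cedarfen=24 Dunmere=23 Elkhorn=12 Greywater=23 Hollowpine=14 → close Greywater (overflow 18)
  23÷5 = 4 each, +1 to first 3
Round 2: Ashgrove=19 Cedarfen=29 Dunmere=28 Elkhorn=16 Hollowpine=18 → close Cedarfen (overflow 19)
  29÷4 = 7 each, +1 to first 1
Round 3: Ashgrove=27 Dunmere=35 Elkhorn=23 Hollowpine=25 → close Dunmere (overflow 22)
  35÷3 = 11 each, +1 to first 2
Round 4: Ashgrove=39 Elkhorn=35 Hollowpine=36 → close Ashgrove (overflow 29)
  39÷2 = 19 each, +1 to first 1
Round 5: Elkhorn=55 Hollowpine=55 → close Elkhorn (overflow 47)
  55÷1 = 55 each, +1 to first 0

Closure order: Greywater, Cedarfen, Dunmere, Ashgrove, Elkhorn
Last habitat: Hollowpine with 110 animals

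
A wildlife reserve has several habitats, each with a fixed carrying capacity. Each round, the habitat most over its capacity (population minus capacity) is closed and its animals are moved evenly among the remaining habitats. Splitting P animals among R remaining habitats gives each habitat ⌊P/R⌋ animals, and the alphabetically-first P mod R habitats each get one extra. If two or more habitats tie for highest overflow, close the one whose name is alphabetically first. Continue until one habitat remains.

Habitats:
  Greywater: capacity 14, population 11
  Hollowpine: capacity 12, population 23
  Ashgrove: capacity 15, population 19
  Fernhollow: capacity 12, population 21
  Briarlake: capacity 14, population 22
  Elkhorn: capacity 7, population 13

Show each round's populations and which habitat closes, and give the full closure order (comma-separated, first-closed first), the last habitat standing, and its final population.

Closure order: Hollowpine, Briarlake, Fernhollow, Elkhorn, Ashgrove
Last habitat: Greywater with 109 animals

Round 1: Ashgrove=19 Briarlake=22 Elkhorn=13 Fernhollow=21 Greywater=11 Hollowpine=23 → close Hollowpine (overflow 11)
  23÷5 = 4 each, +1 to first 3
Round 2: Ashgrove=24 Briarlake=27 Elkhorn=18 Fernhollow=25 Greywater=15 → close Briarlake (overflow 13)
  27÷4 = 6 each, +1 to first 3
Round 3: Ashgrove=31 Elkhorn=25 Fernhollow=32 Greywater=21 → close Fernhollow (overflow 20)
  32÷3 = 10 each, +1 to first 2
Round 4: Ashgrove=42 Elkhorn=36 Greywater=31 → close Elkhorn (overflow 29)
  36÷2 = 18 each, +1 to first 0
Round 5: Ashgrove=60 Greywater=49 → close Ashgrove (overflow 45)
  60÷1 = 60 each, +1 to first 0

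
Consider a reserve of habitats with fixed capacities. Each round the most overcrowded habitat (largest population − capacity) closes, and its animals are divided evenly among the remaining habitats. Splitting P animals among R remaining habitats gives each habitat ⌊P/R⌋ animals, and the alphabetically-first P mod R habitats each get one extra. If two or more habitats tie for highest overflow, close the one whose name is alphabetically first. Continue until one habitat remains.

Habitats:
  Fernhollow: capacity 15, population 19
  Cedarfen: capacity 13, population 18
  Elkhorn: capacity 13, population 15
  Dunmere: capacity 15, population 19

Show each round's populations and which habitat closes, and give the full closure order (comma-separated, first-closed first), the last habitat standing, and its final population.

Closure order: Cedarfen, Dunmere, Fernhollow
Last habitat: Elkhorn with 71 animals

Round 1: Cedarfen=18 Dunmere=19 Elkhorn=15 Fernhollow=19 → close Cedarfen (overflow 5)
  18÷3 = 6 each, +1 to first 0
Round 2: Dunmere=25 Elkhorn=21 Fernhollow=25 → close Dunmere (overflow 10)
  25÷2 = 12 each, +1 to first 1
Round 3: Elkhorn=34 Fernhollow=37 → close Fernhollow (overflow 22)
  37÷1 = 37 each, +1 to first 0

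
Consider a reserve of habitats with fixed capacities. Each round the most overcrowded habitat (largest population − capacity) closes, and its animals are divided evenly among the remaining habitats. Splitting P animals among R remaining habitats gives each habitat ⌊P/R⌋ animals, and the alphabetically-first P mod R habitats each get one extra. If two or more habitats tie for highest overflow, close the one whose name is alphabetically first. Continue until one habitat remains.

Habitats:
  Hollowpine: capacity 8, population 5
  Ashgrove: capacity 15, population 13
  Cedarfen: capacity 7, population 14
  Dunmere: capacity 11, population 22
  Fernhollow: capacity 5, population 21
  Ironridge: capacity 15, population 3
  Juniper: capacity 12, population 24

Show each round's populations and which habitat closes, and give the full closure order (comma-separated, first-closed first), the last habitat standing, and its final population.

Round 1: Ashgrove=13 Cedarfen=14 Dunmere=22 Fernhollow=21 Hollowpine=5 Ironridge=3 Juniper=24 → close Fernhollow (overflow 16)
  21÷6 = 3 each, +1 to first 3
Round 2: Ashgrove=17 Cedarfen=18 Dunmere=26 Hollowpine=8 Ironridge=6 Juniper=27 → close Dunmere (overflow 15)
  26÷5 = 5 each, +1 to first 1
Round 3: Ashgrove=23 Cedarfen=23 Hollowpine=13 Ironridge=11 Juniper=32 → close Juniper (overflow 20)
  32÷4 = 8 each, +1 to first 0
Round 4: Ashgrove=31 Cedarfen=31 Hollowpine=21 Ironridge=19 → close Cedarfen (overflow 24)
  31÷3 = 10 each, +1 to first 1
Round 5: Ashgrove=42 Hollowpine=31 Ironridge=29 → close Ashgrove (overflow 27)
  42÷2 = 21 each, +1 to first 0
Round 6: Hollowpine=52 Ironridge=50 → close Hollowpine (overflow 44)
  52÷1 = 52 each, +1 to first 0

Closure order: Fernhollow, Dunmere, Juniper, Cedarfen, Ashgrove, Hollowpine
Last habitat: Ironridge with 102 animals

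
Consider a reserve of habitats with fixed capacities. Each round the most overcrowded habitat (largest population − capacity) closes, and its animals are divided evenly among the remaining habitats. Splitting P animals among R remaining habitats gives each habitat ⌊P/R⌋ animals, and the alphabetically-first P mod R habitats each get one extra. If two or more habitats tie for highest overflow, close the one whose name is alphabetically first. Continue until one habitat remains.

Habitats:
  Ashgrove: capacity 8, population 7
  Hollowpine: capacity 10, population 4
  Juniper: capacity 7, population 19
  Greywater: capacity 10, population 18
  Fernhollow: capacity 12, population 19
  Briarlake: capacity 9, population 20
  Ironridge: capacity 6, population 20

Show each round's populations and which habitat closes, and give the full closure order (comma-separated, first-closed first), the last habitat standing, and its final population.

Round 1: Ashgrove=7 Briarlake=20 Fernhollow=19 Greywater=18 Hollowpine=4 Ironridge=20 Juniper=19 → close Ironridge (overflow 14)
  20÷6 = 3 each, +1 to first 2
Round 2: Ashgrove=11 Briarlake=24 Fernhollow=22 Greywater=21 Hollowpine=7 Juniper=22 → close Briarlake (overflow 15)
  24÷5 = 4 each, +1 to first 4
Round 3: Ashgrove=16 Fernhollow=27 Greywater=26 Hollowpine=12 Juniper=26 → close Juniper (overflow 19)
  26÷4 = 6 each, +1 to first 2
Round 4: Ashgrove=23 Fernhollow=34 Greywater=32 Hollowpine=18 → close Fernhollow (overflow 22)
  34÷3 = 11 each, +1 to first 1
Round 5: Ashgrove=35 Greywater=43 Hollowpine=29 → close Greywater (overflow 33)
  43÷2 = 21 each, +1 to first 1
Round 6: Ashgrove=57 Hollowpine=50 → close Ashgrove (overflow 49)
  57÷1 = 57 each, +1 to first 0

Closure order: Ironridge, Briarlake, Juniper, Fernhollow, Greywater, Ashgrove
Last habitat: Hollowpine with 107 animals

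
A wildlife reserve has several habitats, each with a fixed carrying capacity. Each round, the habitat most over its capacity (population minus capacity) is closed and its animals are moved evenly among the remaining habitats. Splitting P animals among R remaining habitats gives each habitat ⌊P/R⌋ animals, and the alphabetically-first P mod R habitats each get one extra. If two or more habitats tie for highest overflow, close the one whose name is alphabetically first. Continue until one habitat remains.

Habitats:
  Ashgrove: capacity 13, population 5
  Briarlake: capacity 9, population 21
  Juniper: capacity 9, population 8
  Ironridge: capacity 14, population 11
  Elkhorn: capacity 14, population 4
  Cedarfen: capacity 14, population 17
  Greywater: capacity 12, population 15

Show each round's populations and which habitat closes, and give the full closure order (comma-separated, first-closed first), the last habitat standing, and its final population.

Closure order: Briarlake, Cedarfen, Greywater, Juniper, Ironridge, Ashgrove
Last habitat: Elkhorn with 81 animals

Round 1: Ashgrove=5 Briarlake=21 Cedarfen=17 Elkhorn=4 Greywater=15 Ironridge=11 Juniper=8 → close Briarlake (overflow 12)
  21÷6 = 3 each, +1 to first 3
Round 2: Ashgrove=9 Cedarfen=21 Elkhorn=8 Greywater=18 Ironridge=14 Juniper=11 → close Cedarfen (overflow 7)
  21÷5 = 4 each, +1 to first 1
Round 3: Ashgrove=14 Elkhorn=12 Greywater=22 Ironridge=18 Juniper=15 → close Greywater (overflow 10)
  22÷4 = 5 each, +1 to first 2
Round 4: Ashgrove=20 Elkhorn=18 Ironridge=23 Juniper=20 → close Juniper (overflow 11)
  20÷3 = 6 each, +1 to first 2
Round 5: Ashgrove=27 Elkhorn=25 Ironridge=29 → close Ironridge (overflow 15)
  29÷2 = 14 each, +1 to first 1
Round 6: Ashgrove=42 Elkhorn=39 → close Ashgrove (overflow 29)
  42÷1 = 42 each, +1 to first 0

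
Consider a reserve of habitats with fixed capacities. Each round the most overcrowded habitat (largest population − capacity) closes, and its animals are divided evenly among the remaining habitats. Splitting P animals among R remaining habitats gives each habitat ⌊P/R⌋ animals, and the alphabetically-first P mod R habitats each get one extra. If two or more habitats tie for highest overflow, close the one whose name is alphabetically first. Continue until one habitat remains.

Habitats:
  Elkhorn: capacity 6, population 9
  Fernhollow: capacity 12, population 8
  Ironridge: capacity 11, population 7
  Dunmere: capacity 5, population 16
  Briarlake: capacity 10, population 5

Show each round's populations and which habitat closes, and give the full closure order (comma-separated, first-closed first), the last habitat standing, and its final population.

Closure order: Dunmere, Elkhorn, Briarlake, Fernhollow
Last habitat: Ironridge with 45 animals

Round 1: Briarlake=5 Dunmere=16 Elkhorn=9 Fernhollow=8 Ironridge=7 → close Dunmere (overflow 11)
  16÷4 = 4 each, +1 to first 0
Round 2: Briarlake=9 Elkhorn=13 Fernhollow=12 Ironridge=11 → close Elkhorn (overflow 7)
  13÷3 = 4 each, +1 to first 1
Round 3: Briarlake=14 Fernhollow=16 Ironridge=15 → close Briarlake (overflow 4)
  14÷2 = 7 each, +1 to first 0
Round 4: Fernhollow=23 Ironridge=22 → close Fernhollow (overflow 11)
  23÷1 = 23 each, +1 to first 0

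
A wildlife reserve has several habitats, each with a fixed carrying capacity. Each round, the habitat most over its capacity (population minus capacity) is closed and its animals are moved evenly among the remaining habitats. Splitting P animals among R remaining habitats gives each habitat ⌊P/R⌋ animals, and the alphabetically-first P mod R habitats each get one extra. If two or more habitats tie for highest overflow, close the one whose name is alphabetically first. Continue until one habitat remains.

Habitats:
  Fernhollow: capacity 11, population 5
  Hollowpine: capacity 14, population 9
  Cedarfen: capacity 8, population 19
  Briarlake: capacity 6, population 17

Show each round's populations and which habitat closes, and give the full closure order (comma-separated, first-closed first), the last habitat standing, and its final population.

Closure order: Briarlake, Cedarfen, Fernhollow
Last habitat: Hollowpine with 50 animals

Round 1: Briarlake=17 Cedarfen=19 Fernhollow=5 Hollowpine=9 → close Briarlake (overflow 11)
  17÷3 = 5 each, +1 to first 2
Round 2: Cedarfen=25 Fernhollow=11 Hollowpine=14 → close Cedarfen (overflow 17)
  25÷2 = 12 each, +1 to first 1
Round 3: Fernhollow=24 Hollowpine=26 → close Fernhollow (overflow 13)
  24÷1 = 24 each, +1 to first 0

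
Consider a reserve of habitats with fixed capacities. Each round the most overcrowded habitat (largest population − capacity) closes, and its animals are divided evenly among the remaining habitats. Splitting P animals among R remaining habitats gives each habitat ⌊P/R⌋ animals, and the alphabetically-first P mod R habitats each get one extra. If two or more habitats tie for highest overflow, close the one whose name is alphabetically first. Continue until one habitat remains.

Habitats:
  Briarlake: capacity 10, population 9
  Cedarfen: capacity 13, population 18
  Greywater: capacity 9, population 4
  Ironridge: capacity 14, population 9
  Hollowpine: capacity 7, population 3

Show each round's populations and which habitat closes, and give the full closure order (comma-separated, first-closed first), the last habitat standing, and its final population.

Closure order: Cedarfen, Briarlake, Greywater, Hollowpine
Last habitat: Ironridge with 43 animals

Round 1: Briarlake=9 Cedarfen=18 Greywater=4 Hollowpine=3 Ironridge=9 → close Cedarfen (overflow 5)
  18÷4 = 4 each, +1 to first 2
Round 2: Briarlake=14 Greywater=9 Hollowpine=7 Ironridge=13 → close Briarlake (overflow 4)
  14÷3 = 4 each, +1 to first 2
Round 3: Greywater=14 Hollowpine=12 Ironridge=17 → close Greywater (overflow 5)
  14÷2 = 7 each, +1 to first 0
Round 4: Hollowpine=19 Ironridge=24 → close Hollowpine (overflow 12)
  19÷1 = 19 each, +1 to first 0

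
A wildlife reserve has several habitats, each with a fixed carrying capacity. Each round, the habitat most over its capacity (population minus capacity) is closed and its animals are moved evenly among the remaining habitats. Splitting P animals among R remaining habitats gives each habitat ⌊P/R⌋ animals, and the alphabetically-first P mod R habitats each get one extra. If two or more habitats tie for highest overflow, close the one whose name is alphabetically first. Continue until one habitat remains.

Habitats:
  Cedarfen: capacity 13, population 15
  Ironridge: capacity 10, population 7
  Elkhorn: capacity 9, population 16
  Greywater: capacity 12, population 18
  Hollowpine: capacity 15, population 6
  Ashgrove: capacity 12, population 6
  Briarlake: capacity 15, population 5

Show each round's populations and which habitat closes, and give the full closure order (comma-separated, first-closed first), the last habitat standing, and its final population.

Closure order: Elkhorn, Greywater, Cedarfen, Ashgrove, Ironridge, Briarlake
Last habitat: Hollowpine with 73 animals

Round 1: Ashgrove=6 Briarlake=5 Cedarfen=15 Elkhorn=16 Greywater=18 Hollowpine=6 Ironridge=7 → close Elkhorn (overflow 7)
  16÷6 = 2 each, +1 to first 4
Round 2: Ashgrove=9 Briarlake=8 Cedarfen=18 Greywater=21 Hollowpine=8 Ironridge=9 → close Greywater (overflow 9)
  21÷5 = 4 each, +1 to first 1
Round 3: Ashgrove=14 Briarlake=12 Cedarfen=22 Hollowpine=12 Ironridge=13 → close Cedarfen (overflow 9)
  22÷4 = 5 each, +1 to first 2
Round 4: Ashgrove=20 Briarlake=18 Hollowpine=17 Ironridge=18 → close Ashgrove (overflow 8)
  20÷3 = 6 each, +1 to first 2
Round 5: Briarlake=25 Hollowpine=24 Ironridge=24 → close Ironridge (overflow 14)
  24÷2 = 12 each, +1 to first 0
Round 6: Briarlake=37 Hollowpine=36 → close Briarlake (overflow 22)
  37÷1 = 37 each, +1 to first 0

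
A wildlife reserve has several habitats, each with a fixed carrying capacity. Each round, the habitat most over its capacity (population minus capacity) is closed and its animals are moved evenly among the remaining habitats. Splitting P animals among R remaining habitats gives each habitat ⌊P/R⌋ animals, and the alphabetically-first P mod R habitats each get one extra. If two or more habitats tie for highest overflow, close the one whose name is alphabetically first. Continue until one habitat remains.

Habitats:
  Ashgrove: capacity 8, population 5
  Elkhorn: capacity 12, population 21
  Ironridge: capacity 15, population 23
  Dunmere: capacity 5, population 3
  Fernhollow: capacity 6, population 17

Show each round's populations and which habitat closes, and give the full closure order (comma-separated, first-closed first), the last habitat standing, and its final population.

Round 1: Ashgrove=5 Dunmere=3 Elkhorn=21 Fernhollow=17 Ironridge=23 → close Fernhollow (overflow 11)
  17÷4 = 4 each, +1 to first 1
Round 2: Ashgrove=10 Dunmere=7 Elkhorn=25 Ironridge=27 → close Elkhorn (overflow 13)
  25÷3 = 8 each, +1 to first 1
Round 3: Ashgrove=19 Dunmere=15 Ironridge=35 → close Ironridge (overflow 20)
  35÷2 = 17 each, +1 to first 1
Round 4: Ashgrove=37 Dunmere=32 → close Ashgrove (overflow 29)
  37÷1 = 37 each, +1 to first 0

Closure order: Fernhollow, Elkhorn, Ironridge, Ashgrove
Last habitat: Dunmere with 69 animals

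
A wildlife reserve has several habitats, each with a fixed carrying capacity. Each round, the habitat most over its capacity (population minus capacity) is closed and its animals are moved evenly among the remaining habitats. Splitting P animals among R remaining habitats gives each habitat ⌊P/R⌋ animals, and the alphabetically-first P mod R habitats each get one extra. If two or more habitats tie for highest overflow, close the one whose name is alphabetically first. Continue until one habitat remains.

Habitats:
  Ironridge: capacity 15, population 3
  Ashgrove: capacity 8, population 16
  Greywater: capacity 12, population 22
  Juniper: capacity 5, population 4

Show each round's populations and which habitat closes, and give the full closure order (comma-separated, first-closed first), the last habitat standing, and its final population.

Closure order: Greywater, Ashgrove, Juniper
Last habitat: Ironridge with 45 animals

Round 1: Ashgrove=16 Greywater=22 Ironridge=3 Juniper=4 → close Greywater (overflow 10)
  22÷3 = 7 each, +1 to first 1
Round 2: Ashgrove=24 Ironridge=10 Juniper=11 → close Ashgrove (overflow 16)
  24÷2 = 12 each, +1 to first 0
Round 3: Ironridge=22 Juniper=23 → close Juniper (overflow 18)
  23÷1 = 23 each, +1 to first 0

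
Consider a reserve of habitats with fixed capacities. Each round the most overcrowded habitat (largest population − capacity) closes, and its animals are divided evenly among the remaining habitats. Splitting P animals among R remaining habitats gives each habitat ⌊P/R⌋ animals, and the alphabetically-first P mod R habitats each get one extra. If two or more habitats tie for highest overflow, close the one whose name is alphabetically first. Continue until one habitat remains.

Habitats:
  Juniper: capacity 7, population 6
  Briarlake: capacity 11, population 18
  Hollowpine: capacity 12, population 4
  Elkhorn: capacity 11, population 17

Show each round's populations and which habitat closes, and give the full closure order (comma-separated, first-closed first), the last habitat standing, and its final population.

Closure order: Briarlake, Elkhorn, Juniper
Last habitat: Hollowpine with 45 animals

Round 1: Briarlake=18 Elkhorn=17 Hollowpine=4 Juniper=6 → close Briarlake (overflow 7)
  18÷3 = 6 each, +1 to first 0
Round 2: Elkhorn=23 Hollowpine=10 Juniper=12 → close Elkhorn (overflow 12)
  23÷2 = 11 each, +1 to first 1
Round 3: Hollowpine=22 Juniper=23 → close Juniper (overflow 16)
  23÷1 = 23 each, +1 to first 0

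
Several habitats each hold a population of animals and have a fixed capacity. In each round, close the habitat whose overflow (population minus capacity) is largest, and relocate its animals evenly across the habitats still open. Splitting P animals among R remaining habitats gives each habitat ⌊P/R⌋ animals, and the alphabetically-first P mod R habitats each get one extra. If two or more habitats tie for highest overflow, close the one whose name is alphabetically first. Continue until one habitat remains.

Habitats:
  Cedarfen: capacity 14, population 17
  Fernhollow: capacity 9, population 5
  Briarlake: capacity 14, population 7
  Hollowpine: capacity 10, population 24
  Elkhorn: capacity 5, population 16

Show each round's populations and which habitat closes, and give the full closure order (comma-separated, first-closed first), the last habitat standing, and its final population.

Closure order: Hollowpine, Elkhorn, Cedarfen, Fernhollow
Last habitat: Briarlake with 69 animals

Round 1: Briarlake=7 Cedarfen=17 Elkhorn=16 Fernhollow=5 Hollowpine=24 → close Hollowpine (overflow 14)
  24÷4 = 6 each, +1 to first 0
Round 2: Briarlake=13 Cedarfen=23 Elkhorn=22 Fernhollow=11 → close Elkhorn (overflow 17)
  22÷3 = 7 each, +1 to first 1
Round 3: Briarlake=21 Cedarfen=30 Fernhollow=18 → close Cedarfen (overflow 16)
  30÷2 = 15 each, +1 to first 0
Round 4: Briarlake=36 Fernhollow=33 → close Fernhollow (overflow 24)
  33÷1 = 33 each, +1 to first 0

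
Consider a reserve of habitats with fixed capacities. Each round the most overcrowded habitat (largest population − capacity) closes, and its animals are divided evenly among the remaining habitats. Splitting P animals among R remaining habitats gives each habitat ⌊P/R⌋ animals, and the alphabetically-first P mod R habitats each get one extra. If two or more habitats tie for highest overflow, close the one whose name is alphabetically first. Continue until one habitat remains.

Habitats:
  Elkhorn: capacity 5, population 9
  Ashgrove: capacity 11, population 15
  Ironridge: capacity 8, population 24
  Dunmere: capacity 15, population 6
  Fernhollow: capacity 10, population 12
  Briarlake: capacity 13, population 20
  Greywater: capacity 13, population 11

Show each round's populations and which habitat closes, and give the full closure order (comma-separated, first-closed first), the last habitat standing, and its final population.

Round 1: Ashgrove=15 Briarlake=20 Dunmere=6 Elkhorn=9 Fernhollow=12 Greywater=11 Ironridge=24 → close Ironridge (overflow 16)
  24÷6 = 4 each, +1 to first 0
Round 2: Ashgrove=19 Briarlake=24 Dunmere=10 Elkhorn=13 Fernhollow=16 Greywater=15 → close Briarlake (overflow 11)
  24÷5 = 4 each, +1 to first 4
Round 3: Ashgrove=24 Dunmere=15 Elkhorn=18 Fernhollow=21 Greywater=19 → close Ashgrove (overflow 13)
  24÷4 = 6 each, +1 to first 0
Round 4: Dunmere=21 Elkhorn=24 Fernhollow=27 Greywater=25 → close Elkhorn (overflow 19)
  24÷3 = 8 each, +1 to first 0
Round 5: Dunmere=29 Fernhollow=35 Greywater=33 → close Fernhollow (overflow 25)
  35÷2 = 17 each, +1 to first 1
Round 6: Dunmere=47 Greywater=50 → close Greywater (overflow 37)
  50÷1 = 50 each, +1 to first 0

Closure order: Ironridge, Briarlake, Ashgrove, Elkhorn, Fernhollow, Greywater
Last habitat: Dunmere with 97 animals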